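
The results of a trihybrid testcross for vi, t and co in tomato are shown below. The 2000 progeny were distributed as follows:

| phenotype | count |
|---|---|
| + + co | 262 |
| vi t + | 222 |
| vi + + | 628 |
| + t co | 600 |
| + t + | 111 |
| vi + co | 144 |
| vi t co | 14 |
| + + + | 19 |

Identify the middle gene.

The two most frequent reciprocal classes, + t co and vi + +, are the parental types, so the F1 was + t co / vi + +.
The two rarest classes, vi t co and + + +, are the double crossovers. Comparing them with the parentals, only the vi allele has switched, so vi is the middle locus and the order is t – vi – co.

vi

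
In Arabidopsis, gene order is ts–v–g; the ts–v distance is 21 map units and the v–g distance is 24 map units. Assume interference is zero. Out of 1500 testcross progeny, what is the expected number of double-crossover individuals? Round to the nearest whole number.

Map distances give recombination frequencies of 0.210 and 0.240 for the two intervals.
With no interference, expected double-crossover frequency = 0.210 × 0.240 = 0.05040.
Expected number = 0.05040 × 1500 = 75.60 ≈ 76.

76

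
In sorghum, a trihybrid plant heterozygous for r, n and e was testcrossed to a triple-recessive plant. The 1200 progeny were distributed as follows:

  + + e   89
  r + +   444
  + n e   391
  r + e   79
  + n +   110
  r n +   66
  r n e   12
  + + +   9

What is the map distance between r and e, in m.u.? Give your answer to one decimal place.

The two most frequent reciprocal classes, r + + and + n e, are the parental types, so the F1 was r + + / + n e.
The two rarest classes, + + + and r n e, are the double crossovers. Comparing them with the parentals, only the r allele has switched, so r is the middle locus and the order is n – r – e.
Crossovers in the r–e interval produce the single-crossover classes r + e and + n + (79 + 110 = 189) plus the double crossovers (21).
RF(r–e) = (189 + 21) / 1200 = 210/1200 = 0.1750 → 17.5 m.u.

17.5 m.u.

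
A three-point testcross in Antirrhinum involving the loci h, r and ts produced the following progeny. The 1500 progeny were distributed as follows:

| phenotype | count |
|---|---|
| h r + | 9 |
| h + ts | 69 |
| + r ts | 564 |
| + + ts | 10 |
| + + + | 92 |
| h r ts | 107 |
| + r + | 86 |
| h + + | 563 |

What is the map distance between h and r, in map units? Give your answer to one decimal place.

The two most frequent reciprocal classes, h + + and + r ts, are the parental types, so the F1 was h + + / + r ts.
The two rarest classes, h r + and + + ts, are the double crossovers. Comparing them with the parentals, only the r allele has switched, so r is the middle locus and the order is h – r – ts.
Crossovers in the h–r interval produce the single-crossover classes + + + and h r ts (92 + 107 = 199) plus the double crossovers (19).
RF(h–r) = (199 + 19) / 1500 = 218/1500 = 0.1453 → 14.5 map units.

14.5 map units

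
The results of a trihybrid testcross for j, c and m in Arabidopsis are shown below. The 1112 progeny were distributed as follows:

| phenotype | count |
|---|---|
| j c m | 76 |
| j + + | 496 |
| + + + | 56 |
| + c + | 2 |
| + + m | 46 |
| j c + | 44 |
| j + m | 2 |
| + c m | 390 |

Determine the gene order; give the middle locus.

The two most frequent reciprocal classes, + c m and j + +, are the parental types, so the F1 was + c m / j + +.
The two rarest classes, + c + and j + m, are the double crossovers. Comparing them with the parentals, only the m allele has switched, so m is the middle locus and the order is j – m – c.

m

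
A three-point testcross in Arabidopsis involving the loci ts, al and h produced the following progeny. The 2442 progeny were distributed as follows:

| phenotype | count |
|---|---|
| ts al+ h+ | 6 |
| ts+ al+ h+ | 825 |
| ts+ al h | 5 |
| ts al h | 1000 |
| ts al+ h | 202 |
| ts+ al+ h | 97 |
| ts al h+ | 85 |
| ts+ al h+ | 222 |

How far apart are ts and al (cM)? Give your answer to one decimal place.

The two most frequent reciprocal classes, ts+ al+ h+ and ts al h, are the parental types, so the F1 was ts+ al+ h+ / ts al h.
The two rarest classes, ts al+ h+ and ts+ al h, are the double crossovers. Comparing them with the parentals, only the ts allele has switched, so ts is the middle locus and the order is al – ts – h.
Crossovers in the al–ts interval produce the single-crossover classes ts+ al h+ and ts al+ h (222 + 202 = 424) plus the double crossovers (11).
RF(al–ts) = (424 + 11) / 2442 = 435/2442 = 0.1781 → 17.8 cM.

17.8 cM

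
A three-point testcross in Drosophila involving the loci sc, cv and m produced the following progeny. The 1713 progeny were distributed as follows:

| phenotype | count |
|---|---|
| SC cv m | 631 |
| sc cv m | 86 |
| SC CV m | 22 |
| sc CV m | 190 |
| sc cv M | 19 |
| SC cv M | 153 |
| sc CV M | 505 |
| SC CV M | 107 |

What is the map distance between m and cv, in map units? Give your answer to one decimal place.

The two most frequent reciprocal classes, SC cv m and sc CV M, are the parental types, so the F1 was SC cv m / sc CV M.
The two rarest classes, SC CV m and sc cv M, are the double crossovers. Comparing them with the parentals, only the cv allele has switched, so cv is the middle locus and the order is sc – cv – m.
Crossovers in the cv–m interval produce the single-crossover classes SC cv M and sc CV m (153 + 190 = 343) plus the double crossovers (41).
RF(cv–m) = (343 + 41) / 1713 = 384/1713 = 0.2242 → 22.4 map units.

22.4 map units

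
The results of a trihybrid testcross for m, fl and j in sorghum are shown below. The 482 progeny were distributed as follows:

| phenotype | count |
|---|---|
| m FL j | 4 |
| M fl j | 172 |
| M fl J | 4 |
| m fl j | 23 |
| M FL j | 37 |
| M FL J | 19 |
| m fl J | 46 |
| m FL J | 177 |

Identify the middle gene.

The two most frequent reciprocal classes, m FL J and M fl j, are the parental types, so the F1 was m FL J / M fl j.
The two rarest classes, m FL j and M fl J, are the double crossovers. Comparing them with the parentals, only the j allele has switched, so j is the middle locus and the order is fl – j – m.

j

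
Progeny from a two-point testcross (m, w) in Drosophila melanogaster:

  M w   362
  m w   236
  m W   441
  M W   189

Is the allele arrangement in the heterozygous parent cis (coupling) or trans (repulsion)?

The two most frequent classes are M w (362) and m W (441); these are the parental (non-recombinant) types.
So the F1 carried M w on one chromosome and m W on the other — the recessive alleles are on opposite chromosomes (trans / repulsion).

trans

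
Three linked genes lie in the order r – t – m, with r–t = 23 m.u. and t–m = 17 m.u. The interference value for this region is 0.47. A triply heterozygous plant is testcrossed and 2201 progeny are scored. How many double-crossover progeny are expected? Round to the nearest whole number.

Map distances give recombination frequencies of 0.230 and 0.170 for the two intervals.
With interference 0.47 (so coincidence = 0.53), expected double-crossover frequency = 0.230 × 0.170 × 0.53 = 0.02072.
Expected number = 0.02072 × 2201 = 45.61 ≈ 46.

46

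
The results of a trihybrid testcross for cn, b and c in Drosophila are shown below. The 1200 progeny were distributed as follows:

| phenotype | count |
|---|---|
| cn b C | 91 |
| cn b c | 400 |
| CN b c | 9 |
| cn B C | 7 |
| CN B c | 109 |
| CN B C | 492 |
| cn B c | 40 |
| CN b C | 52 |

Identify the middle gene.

cn

The two most frequent reciprocal classes, CN B C and cn b c, are the parental types, so the F1 was CN B C / cn b c.
The two rarest classes, cn B C and CN b c, are the double crossovers. Comparing them with the parentals, only the cn allele has switched, so cn is the middle locus and the order is b – cn – c.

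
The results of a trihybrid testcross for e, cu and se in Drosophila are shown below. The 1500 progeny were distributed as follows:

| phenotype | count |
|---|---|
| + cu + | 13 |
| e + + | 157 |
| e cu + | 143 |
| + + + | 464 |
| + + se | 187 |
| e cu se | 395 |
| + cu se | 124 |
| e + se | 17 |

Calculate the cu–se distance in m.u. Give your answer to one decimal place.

24.0 m.u.

The two most frequent reciprocal classes, e cu se and + + +, are the parental types, so the F1 was e cu se / + + +.
The two rarest classes, e + se and + cu +, are the double crossovers. Comparing them with the parentals, only the cu allele has switched, so cu is the middle locus and the order is se – cu – e.
Crossovers in the se–cu interval produce the single-crossover classes e cu + and + + se (143 + 187 = 330) plus the double crossovers (30).
RF(se–cu) = (330 + 30) / 1500 = 360/1500 = 0.2400 → 24.0 m.u.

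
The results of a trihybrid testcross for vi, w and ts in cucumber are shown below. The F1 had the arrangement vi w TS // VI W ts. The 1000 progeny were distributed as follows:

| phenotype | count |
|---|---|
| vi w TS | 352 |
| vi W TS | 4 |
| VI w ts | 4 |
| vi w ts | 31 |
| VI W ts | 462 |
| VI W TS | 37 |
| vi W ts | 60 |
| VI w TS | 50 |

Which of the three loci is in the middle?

The two rarest classes, vi W TS and VI w ts, are the double crossovers. Comparing them with the parentals, only the w allele has switched, so w is the middle locus and the order is ts – w – vi.

w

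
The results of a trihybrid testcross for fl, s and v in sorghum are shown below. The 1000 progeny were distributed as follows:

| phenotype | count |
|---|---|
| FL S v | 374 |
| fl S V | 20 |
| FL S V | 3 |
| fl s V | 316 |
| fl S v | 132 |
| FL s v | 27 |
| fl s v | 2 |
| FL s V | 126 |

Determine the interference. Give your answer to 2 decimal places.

The two most frequent reciprocal classes, FL S v and fl s V, are the parental types, so the F1 was FL S v / fl s V.
The two rarest classes, FL S V and fl s v, are the double crossovers. Comparing them with the parentals, only the v allele has switched, so v is the middle locus and the order is s – v – fl.
s–v: (47 + 5)/1000 = 0.0520; v–fl: (258 + 5)/1000 = 0.2630.
Expected DCO frequency = 0.0520 × 0.2630 ≈ 0.01368; observed = 5/1000 ≈ 0.00500.
Coefficient of coincidence = 0.00500/0.01368 ≈ 0.37; interference = 1 − 0.37 = 0.63.

0.63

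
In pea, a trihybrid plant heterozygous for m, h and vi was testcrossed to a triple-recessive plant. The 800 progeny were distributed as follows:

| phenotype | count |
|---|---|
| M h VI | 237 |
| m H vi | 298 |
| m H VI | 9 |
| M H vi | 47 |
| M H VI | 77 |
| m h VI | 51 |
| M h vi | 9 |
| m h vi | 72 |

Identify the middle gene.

The two most frequent reciprocal classes, m H vi and M h VI, are the parental types, so the F1 was m H vi / M h VI.
The two rarest classes, m H VI and M h vi, are the double crossovers. Comparing them with the parentals, only the vi allele has switched, so vi is the middle locus and the order is h – vi – m.

vi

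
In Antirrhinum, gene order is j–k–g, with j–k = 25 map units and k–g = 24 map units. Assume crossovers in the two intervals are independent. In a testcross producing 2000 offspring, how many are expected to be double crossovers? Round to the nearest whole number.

Map distances give recombination frequencies of 0.250 and 0.240 for the two intervals.
With no interference, expected double-crossover frequency = 0.250 × 0.240 = 0.06000.
Expected number = 0.06000 × 2000 = 120.00 ≈ 120.

120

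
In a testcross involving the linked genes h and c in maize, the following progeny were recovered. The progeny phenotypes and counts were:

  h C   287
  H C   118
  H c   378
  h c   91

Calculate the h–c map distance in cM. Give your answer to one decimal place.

The two most frequent classes, H c (378) and h C (287), are the parental types, so the F1 was H c / h C.
The recombinant classes are H C and h c: 118 + 91 = 209.
Recombination frequency = 209/874 = 0.2391 ≈ 23.9%, i.e. 23.9 cM.

23.9 cM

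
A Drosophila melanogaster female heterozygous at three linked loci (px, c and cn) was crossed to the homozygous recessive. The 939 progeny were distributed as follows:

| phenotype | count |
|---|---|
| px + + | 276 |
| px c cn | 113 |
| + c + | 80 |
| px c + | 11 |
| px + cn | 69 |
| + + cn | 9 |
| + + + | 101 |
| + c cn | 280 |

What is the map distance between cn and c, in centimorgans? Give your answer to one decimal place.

The two most frequent reciprocal classes, px + + and + c cn, are the parental types, so the F1 was px + + / + c cn.
The two rarest classes, px c + and + + cn, are the double crossovers. Comparing them with the parentals, only the c allele has switched, so c is the middle locus and the order is px – c – cn.
Crossovers in the c–cn interval produce the single-crossover classes px + cn and + c + (69 + 80 = 149) plus the double crossovers (20).
RF(c–cn) = (149 + 20) / 939 = 169/939 = 0.1800 → 18.0 centimorgans.

18.0 centimorgans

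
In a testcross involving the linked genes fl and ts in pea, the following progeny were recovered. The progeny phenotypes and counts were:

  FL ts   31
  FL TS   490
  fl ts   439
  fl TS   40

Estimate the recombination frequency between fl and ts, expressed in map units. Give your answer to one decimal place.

The two most frequent classes, FL TS (490) and fl ts (439), are the parental types, so the F1 was FL TS / fl ts.
The recombinant classes are FL ts and fl TS: 31 + 40 = 71.
Recombination frequency = 71/1000 = 0.0710 ≈ 7.1%, i.e. 7.1 map units.

7.1 map units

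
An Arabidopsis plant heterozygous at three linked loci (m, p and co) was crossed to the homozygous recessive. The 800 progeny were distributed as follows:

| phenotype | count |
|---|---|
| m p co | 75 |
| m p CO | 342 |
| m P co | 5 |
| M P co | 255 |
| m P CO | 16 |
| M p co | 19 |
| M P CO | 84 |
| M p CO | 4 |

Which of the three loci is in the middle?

m

The two most frequent reciprocal classes, M P co and m p CO, are the parental types, so the F1 was M P co / m p CO.
The two rarest classes, m P co and M p CO, are the double crossovers. Comparing them with the parentals, only the m allele has switched, so m is the middle locus and the order is co – m – p.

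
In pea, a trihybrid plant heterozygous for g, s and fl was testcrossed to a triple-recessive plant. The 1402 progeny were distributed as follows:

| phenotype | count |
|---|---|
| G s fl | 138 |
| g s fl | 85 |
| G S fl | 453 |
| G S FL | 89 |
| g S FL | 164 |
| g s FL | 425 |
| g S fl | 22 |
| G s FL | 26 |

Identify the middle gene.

The two most frequent reciprocal classes, G S fl and g s FL, are the parental types, so the F1 was G S fl / g s FL.
The two rarest classes, g S fl and G s FL, are the double crossovers. Comparing them with the parentals, only the g allele has switched, so g is the middle locus and the order is s – g – fl.

g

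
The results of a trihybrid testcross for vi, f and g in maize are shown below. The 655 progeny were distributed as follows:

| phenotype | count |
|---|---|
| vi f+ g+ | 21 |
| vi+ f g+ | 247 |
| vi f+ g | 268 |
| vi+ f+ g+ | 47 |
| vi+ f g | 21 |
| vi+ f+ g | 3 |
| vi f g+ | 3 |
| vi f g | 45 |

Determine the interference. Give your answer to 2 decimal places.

The two most frequent reciprocal classes, vi+ f g+ and vi f+ g, are the parental types, so the F1 was vi+ f g+ / vi f+ g.
The two rarest classes, vi f g+ and vi+ f+ g, are the double crossovers. Comparing them with the parentals, only the vi allele has switched, so vi is the middle locus and the order is g – vi – f.
g–vi: (42 + 6)/655 = 0.0733; vi–f: (92 + 6)/655 = 0.1496.
Expected DCO frequency = 0.0733 × 0.1496 ≈ 0.01097; observed = 6/655 ≈ 0.00916.
Coefficient of coincidence = 0.00916/0.01097 ≈ 0.84; interference = 1 − 0.84 = 0.16.

0.16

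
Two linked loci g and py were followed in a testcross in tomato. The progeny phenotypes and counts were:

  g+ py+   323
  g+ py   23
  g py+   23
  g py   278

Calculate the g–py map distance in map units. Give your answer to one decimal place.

7.1 map units

The two most frequent classes, g+ py+ (323) and g py (278), are the parental types, so the F1 was g+ py+ / g py.
The recombinant classes are g+ py and g py+: 23 + 23 = 46.
Recombination frequency = 46/647 = 0.0711 ≈ 7.1%, i.e. 7.1 map units.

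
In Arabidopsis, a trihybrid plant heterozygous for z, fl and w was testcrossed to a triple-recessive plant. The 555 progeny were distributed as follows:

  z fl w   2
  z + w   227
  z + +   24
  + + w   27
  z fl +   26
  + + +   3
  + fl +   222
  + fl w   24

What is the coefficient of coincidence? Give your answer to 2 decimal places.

0.90

The two most frequent reciprocal classes, + fl + and z + w, are the parental types, so the F1 was + fl + / z + w.
The two rarest classes, + + + and z fl w, are the double crossovers. Comparing them with the parentals, only the fl allele has switched, so fl is the middle locus and the order is w – fl – z.
w–fl: (48 + 5)/555 = 0.0955; fl–z: (53 + 5)/555 = 0.1045.
Expected DCO frequency = 0.0955 × 0.1045 ≈ 0.00998; observed = 5/555 ≈ 0.00901.
Coefficient of coincidence = 0.00901/0.00998 ≈ 0.90.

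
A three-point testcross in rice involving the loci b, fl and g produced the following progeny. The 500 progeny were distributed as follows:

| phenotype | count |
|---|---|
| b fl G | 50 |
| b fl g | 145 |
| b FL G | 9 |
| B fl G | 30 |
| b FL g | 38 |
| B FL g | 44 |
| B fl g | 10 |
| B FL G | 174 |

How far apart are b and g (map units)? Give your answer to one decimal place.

22.6 map units

The two most frequent reciprocal classes, b fl g and B FL G, are the parental types, so the F1 was b fl g / B FL G.
The two rarest classes, B fl g and b FL G, are the double crossovers. Comparing them with the parentals, only the b allele has switched, so b is the middle locus and the order is fl – b – g.
Crossovers in the b–g interval produce the single-crossover classes b fl G and B FL g (50 + 44 = 94) plus the double crossovers (19).
RF(b–g) = (94 + 19) / 500 = 113/500 = 0.2260 → 22.6 map units.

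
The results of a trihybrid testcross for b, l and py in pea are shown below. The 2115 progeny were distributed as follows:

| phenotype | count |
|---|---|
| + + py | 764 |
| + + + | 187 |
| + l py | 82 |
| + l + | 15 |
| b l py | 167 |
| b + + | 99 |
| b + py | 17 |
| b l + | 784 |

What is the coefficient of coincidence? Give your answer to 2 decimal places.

The two most frequent reciprocal classes, b l + and + + py, are the parental types, so the F1 was b l + / + + py.
The two rarest classes, + l + and b + py, are the double crossovers. Comparing them with the parentals, only the b allele has switched, so b is the middle locus and the order is l – b – py.
l–b: (181 + 32)/2115 = 0.1007; b–py: (354 + 32)/2115 = 0.1825.
Expected DCO frequency = 0.1007 × 0.1825 ≈ 0.01838; observed = 32/2115 ≈ 0.01513.
Coefficient of coincidence = 0.01513/0.01838 ≈ 0.82.

0.82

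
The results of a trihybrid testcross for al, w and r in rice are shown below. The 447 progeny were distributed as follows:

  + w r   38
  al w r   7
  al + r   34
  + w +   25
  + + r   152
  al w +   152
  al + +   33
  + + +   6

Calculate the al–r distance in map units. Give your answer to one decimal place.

16.1 map units

The two most frequent reciprocal classes, al w + and + + r, are the parental types, so the F1 was al w + / + + r.
The two rarest classes, al w r and + + +, are the double crossovers. Comparing them with the parentals, only the r allele has switched, so r is the middle locus and the order is w – r – al.
Crossovers in the r–al interval produce the single-crossover classes + w + and al + r (25 + 34 = 59) plus the double crossovers (13).
RF(r–al) = (59 + 13) / 447 = 72/447 = 0.1611 → 16.1 map units.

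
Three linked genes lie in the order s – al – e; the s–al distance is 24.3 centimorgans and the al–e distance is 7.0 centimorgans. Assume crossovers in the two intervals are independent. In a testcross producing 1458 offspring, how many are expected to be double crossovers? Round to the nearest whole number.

25

Map distances give recombination frequencies of 0.243 and 0.070 for the two intervals.
With no interference, expected double-crossover frequency = 0.243 × 0.070 = 0.01701.
Expected number = 0.01701 × 1458 = 24.80 ≈ 25.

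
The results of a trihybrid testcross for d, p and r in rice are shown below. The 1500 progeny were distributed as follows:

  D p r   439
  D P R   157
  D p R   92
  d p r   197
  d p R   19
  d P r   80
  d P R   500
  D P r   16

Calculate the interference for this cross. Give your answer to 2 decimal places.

The two most frequent reciprocal classes, D p r and d P R, are the parental types, so the F1 was D p r / d P R.
The two rarest classes, D P r and d p R, are the double crossovers. Comparing them with the parentals, only the p allele has switched, so p is the middle locus and the order is d – p – r.
d–p: (354 + 35)/1500 = 0.2593; p–r: (172 + 35)/1500 = 0.1380.
Expected DCO frequency = 0.2593 × 0.1380 ≈ 0.03578; observed = 35/1500 ≈ 0.02333.
Coefficient of coincidence = 0.02333/0.03578 ≈ 0.65; interference = 1 − 0.65 = 0.35.

0.35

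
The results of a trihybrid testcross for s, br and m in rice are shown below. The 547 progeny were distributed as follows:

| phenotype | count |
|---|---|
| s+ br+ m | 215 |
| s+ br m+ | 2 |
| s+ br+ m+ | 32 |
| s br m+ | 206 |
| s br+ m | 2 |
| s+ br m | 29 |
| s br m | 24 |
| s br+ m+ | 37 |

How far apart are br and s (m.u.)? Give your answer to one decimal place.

12.8 m.u.

The two most frequent reciprocal classes, s+ br+ m and s br m+, are the parental types, so the F1 was s+ br+ m / s br m+.
The two rarest classes, s br+ m and s+ br m+, are the double crossovers. Comparing them with the parentals, only the s allele has switched, so s is the middle locus and the order is br – s – m.
Crossovers in the br–s interval produce the single-crossover classes s+ br m and s br+ m+ (29 + 37 = 66) plus the double crossovers (4).
RF(br–s) = (66 + 4) / 547 = 70/547 = 0.1280 → 12.8 m.u.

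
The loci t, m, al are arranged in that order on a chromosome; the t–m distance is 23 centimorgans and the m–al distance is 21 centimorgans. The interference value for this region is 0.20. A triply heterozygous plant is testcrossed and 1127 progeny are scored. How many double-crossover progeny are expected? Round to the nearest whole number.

Map distances give recombination frequencies of 0.230 and 0.210 for the two intervals.
With interference 0.20 (so coincidence = 0.80), expected double-crossover frequency = 0.230 × 0.210 × 0.80 = 0.03864.
Expected number = 0.03864 × 1127 = 43.55 ≈ 44.

44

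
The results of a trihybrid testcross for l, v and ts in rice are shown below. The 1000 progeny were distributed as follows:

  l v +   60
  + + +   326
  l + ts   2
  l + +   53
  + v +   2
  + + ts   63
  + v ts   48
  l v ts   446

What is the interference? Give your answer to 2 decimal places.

The two most frequent reciprocal classes, l v ts and + + +, are the parental types, so the F1 was l v ts / + + +.
The two rarest classes, l + ts and + v +, are the double crossovers. Comparing them with the parentals, only the v allele has switched, so v is the middle locus and the order is l – v – ts.
l–v: (101 + 4)/1000 = 0.1050; v–ts: (123 + 4)/1000 = 0.1270.
Expected DCO frequency = 0.1050 × 0.1270 ≈ 0.01333; observed = 4/1000 ≈ 0.00400.
Coefficient of coincidence = 0.00400/0.01333 ≈ 0.30; interference = 1 − 0.30 = 0.70.

0.70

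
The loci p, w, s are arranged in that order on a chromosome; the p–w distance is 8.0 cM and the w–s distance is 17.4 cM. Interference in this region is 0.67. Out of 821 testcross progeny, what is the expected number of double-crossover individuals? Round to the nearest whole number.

4

Map distances give recombination frequencies of 0.080 and 0.174 for the two intervals.
With interference 0.67 (so coincidence = 0.33), expected double-crossover frequency = 0.080 × 0.174 × 0.33 = 0.00459.
Expected number = 0.00459 × 821 = 3.77 ≈ 4.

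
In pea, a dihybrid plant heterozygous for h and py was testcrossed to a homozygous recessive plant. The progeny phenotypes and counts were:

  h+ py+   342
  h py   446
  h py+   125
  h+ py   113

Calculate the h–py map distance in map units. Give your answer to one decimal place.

23.2 map units

The two most frequent classes, h+ py+ (342) and h py (446), are the parental types, so the F1 was h+ py+ / h py.
The recombinant classes are h+ py and h py+: 113 + 125 = 238.
Recombination frequency = 238/1026 = 0.2320 ≈ 23.2%, i.e. 23.2 map units.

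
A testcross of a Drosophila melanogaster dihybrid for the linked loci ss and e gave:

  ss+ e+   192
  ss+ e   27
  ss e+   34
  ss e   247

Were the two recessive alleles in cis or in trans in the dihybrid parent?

cis

The two most frequent classes are ss+ e+ (192) and ss e (247); these are the parental (non-recombinant) types.
So the F1 carried ss+ e+ on one chromosome and ss e on the other — the recessive alleles are on the same chromosome (cis / coupling).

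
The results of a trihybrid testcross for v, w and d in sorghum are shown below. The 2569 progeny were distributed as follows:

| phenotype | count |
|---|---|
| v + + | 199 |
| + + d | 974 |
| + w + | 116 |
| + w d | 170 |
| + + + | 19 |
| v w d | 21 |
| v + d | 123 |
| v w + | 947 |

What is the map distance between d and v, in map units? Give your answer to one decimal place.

The two most frequent reciprocal classes, + + d and v w +, are the parental types, so the F1 was + + d / v w +.
The two rarest classes, + + + and v w d, are the double crossovers. Comparing them with the parentals, only the d allele has switched, so d is the middle locus and the order is v – d – w.
Crossovers in the v–d interval produce the single-crossover classes v + d and + w + (123 + 116 = 239) plus the double crossovers (40).
RF(v–d) = (239 + 40) / 2569 = 279/2569 = 0.1086 → 10.9 map units.

10.9 map units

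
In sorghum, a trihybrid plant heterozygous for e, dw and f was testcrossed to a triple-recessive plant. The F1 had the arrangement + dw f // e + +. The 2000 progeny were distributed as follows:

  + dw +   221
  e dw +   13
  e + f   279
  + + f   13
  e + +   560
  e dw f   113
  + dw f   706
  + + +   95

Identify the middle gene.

dw

The two rarest classes, + + f and e dw +, are the double crossovers. Comparing them with the parentals, only the dw allele has switched, so dw is the middle locus and the order is f – dw – e.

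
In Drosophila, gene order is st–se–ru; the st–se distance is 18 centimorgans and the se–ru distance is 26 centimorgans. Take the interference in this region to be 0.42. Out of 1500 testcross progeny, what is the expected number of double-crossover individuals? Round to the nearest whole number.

Map distances give recombination frequencies of 0.180 and 0.260 for the two intervals.
With interference 0.42 (so coincidence = 0.58), expected double-crossover frequency = 0.180 × 0.260 × 0.58 = 0.02714.
Expected number = 0.02714 × 1500 = 40.72 ≈ 41.

41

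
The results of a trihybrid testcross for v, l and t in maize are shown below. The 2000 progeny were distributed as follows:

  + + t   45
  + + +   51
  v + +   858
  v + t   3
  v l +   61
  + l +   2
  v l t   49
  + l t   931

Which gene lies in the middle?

The two most frequent reciprocal classes, + l t and v + +, are the parental types, so the F1 was + l t / v + +.
The two rarest classes, + l + and v + t, are the double crossovers. Comparing them with the parentals, only the t allele has switched, so t is the middle locus and the order is v – t – l.

t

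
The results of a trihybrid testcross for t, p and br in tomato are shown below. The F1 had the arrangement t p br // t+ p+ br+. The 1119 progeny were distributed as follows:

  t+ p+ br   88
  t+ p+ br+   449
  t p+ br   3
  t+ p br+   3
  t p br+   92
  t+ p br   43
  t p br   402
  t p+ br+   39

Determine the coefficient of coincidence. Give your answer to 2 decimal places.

The two rarest classes, t p+ br and t+ p br+, are the double crossovers. Comparing them with the parentals, only the p allele has switched, so p is the middle locus and the order is br – p – t.
br–p: (180 + 6)/1119 = 0.1662; p–t: (82 + 6)/1119 = 0.0786.
Expected DCO frequency = 0.1662 × 0.0786 ≈ 0.01306; observed = 6/1119 ≈ 0.00536.
Coefficient of coincidence = 0.00536/0.01306 ≈ 0.41.

0.41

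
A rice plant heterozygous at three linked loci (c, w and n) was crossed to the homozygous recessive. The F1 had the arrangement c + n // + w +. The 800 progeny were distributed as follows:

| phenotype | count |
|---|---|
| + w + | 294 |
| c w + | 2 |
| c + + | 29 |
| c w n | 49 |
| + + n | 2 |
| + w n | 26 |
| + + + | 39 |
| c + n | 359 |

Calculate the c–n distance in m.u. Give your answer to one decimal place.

The two rarest classes, + + n and c w +, are the double crossovers. Comparing them with the parentals, only the c allele has switched, so c is the middle locus and the order is w – c – n.
Crossovers in the c–n interval produce the single-crossover classes c + + and + w n (29 + 26 = 55) plus the double crossovers (4).
RF(c–n) = (55 + 4) / 800 = 59/800 = 0.0737 → 7.4 m.u.

7.4 m.u.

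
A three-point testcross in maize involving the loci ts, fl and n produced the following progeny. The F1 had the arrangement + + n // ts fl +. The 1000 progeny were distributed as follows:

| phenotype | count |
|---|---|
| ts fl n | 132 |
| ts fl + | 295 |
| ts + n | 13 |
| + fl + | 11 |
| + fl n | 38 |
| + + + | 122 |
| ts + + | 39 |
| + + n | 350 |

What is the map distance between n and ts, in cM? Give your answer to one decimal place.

The two rarest classes, ts + n and + fl +, are the double crossovers. Comparing them with the parentals, only the ts allele has switched, so ts is the middle locus and the order is n – ts – fl.
Crossovers in the n–ts interval produce the single-crossover classes + + + and ts fl n (122 + 132 = 254) plus the double crossovers (24).
RF(n–ts) = (254 + 24) / 1000 = 278/1000 = 0.2780 → 27.8 cM.

27.8 cM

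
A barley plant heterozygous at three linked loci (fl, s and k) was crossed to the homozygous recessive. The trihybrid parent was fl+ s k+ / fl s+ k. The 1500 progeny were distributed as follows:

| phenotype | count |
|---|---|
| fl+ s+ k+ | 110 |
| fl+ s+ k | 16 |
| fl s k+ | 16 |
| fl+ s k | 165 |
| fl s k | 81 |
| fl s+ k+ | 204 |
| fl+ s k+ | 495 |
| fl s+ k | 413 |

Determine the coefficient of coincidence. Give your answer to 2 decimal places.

The two rarest classes, fl s k+ and fl+ s+ k, are the double crossovers. Comparing them with the parentals, only the fl allele has switched, so fl is the middle locus and the order is s – fl – k.
s–fl: (191 + 32)/1500 = 0.1487; fl–k: (369 + 32)/1500 = 0.2673.
Expected DCO frequency = 0.1487 × 0.2673 ≈ 0.03975; observed = 32/1500 ≈ 0.02133.
Coefficient of coincidence = 0.02133/0.03975 ≈ 0.54.

0.54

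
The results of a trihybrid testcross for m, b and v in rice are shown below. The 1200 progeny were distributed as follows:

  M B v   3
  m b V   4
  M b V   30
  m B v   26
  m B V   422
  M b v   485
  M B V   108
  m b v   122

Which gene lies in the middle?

The two most frequent reciprocal classes, M b v and m B V, are the parental types, so the F1 was M b v / m B V.
The two rarest classes, M B v and m b V, are the double crossovers. Comparing them with the parentals, only the b allele has switched, so b is the middle locus and the order is m – b – v.

b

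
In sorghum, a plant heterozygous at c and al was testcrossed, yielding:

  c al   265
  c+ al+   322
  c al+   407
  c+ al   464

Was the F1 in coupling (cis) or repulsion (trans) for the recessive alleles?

The two most frequent classes are c+ al (464) and c al+ (407); these are the parental (non-recombinant) types.
So the F1 carried c+ al on one chromosome and c al+ on the other — the recessive alleles are on opposite chromosomes (trans / repulsion).

trans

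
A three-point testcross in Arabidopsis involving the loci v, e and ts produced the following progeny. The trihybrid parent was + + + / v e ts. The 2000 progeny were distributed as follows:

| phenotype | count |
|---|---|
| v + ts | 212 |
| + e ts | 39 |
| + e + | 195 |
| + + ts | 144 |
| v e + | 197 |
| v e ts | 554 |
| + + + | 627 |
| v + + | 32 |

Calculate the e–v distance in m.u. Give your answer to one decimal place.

The two rarest classes, v + + and + e ts, are the double crossovers. Comparing them with the parentals, only the v allele has switched, so v is the middle locus and the order is ts – v – e.
Crossovers in the v–e interval produce the single-crossover classes + e + and v + ts (195 + 212 = 407) plus the double crossovers (71).
RF(v–e) = (407 + 71) / 2000 = 478/2000 = 0.2390 → 23.9 m.u.

23.9 m.u.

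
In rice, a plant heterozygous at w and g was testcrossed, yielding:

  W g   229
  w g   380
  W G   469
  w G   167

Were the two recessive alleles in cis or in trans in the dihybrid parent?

cis

The two most frequent classes are W G (469) and w g (380); these are the parental (non-recombinant) types.
So the F1 carried W G on one chromosome and w g on the other — the recessive alleles are on the same chromosome (cis / coupling).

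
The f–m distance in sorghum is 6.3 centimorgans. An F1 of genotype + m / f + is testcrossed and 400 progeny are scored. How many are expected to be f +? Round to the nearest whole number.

187

A map distance of 6.3 centimorgans corresponds to a recombination frequency of 0.063.
The F1 is + m / f +, so f + is a parental gamete class with expected frequency (1 − r)/2 = 0.937/2 = 0.4685.
Expected number = 0.4685 × 400 = 187.40 ≈ 187.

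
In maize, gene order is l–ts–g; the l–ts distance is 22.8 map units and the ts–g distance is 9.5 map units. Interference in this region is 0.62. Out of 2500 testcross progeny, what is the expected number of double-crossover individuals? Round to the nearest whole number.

Map distances give recombination frequencies of 0.228 and 0.095 for the two intervals.
With interference 0.62 (so coincidence = 0.38), expected double-crossover frequency = 0.228 × 0.095 × 0.38 = 0.00823.
Expected number = 0.00823 × 2500 = 20.58 ≈ 21.

21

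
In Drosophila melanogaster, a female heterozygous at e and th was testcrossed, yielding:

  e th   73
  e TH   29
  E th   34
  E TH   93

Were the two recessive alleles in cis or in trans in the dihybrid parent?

The two most frequent classes are E TH (93) and e th (73); these are the parental (non-recombinant) types.
So the F1 carried E TH on one chromosome and e th on the other — the recessive alleles are on the same chromosome (cis / coupling).

cis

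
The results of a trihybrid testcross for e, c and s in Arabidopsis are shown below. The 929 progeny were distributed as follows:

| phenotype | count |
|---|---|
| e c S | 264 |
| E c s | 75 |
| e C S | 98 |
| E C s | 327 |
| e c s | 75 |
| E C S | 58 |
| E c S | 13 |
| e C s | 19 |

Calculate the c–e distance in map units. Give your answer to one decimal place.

The two most frequent reciprocal classes, e c S and E C s, are the parental types, so the F1 was e c S / E C s.
The two rarest classes, E c S and e C s, are the double crossovers. Comparing them with the parentals, only the e allele has switched, so e is the middle locus and the order is c – e – s.
Crossovers in the c–e interval produce the single-crossover classes e C S and E c s (98 + 75 = 173) plus the double crossovers (32).
RF(c–e) = (173 + 32) / 929 = 205/929 = 0.2207 → 22.1 map units.

22.1 map units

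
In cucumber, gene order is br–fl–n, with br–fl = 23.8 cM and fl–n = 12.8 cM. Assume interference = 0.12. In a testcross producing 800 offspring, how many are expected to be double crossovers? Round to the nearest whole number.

21

Map distances give recombination frequencies of 0.238 and 0.128 for the two intervals.
With interference 0.12 (so coincidence = 0.88), expected double-crossover frequency = 0.238 × 0.128 × 0.88 = 0.02681.
Expected number = 0.02681 × 800 = 21.45 ≈ 21.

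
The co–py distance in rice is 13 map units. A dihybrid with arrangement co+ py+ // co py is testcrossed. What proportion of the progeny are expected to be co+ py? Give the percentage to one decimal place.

A map distance of 13 map units corresponds to a recombination frequency of 0.130.
The F1 is co+ py+ / co py, so co+ py is a recombinant gamete class with expected frequency r/2 = 0.130/2 = 0.0650.
That is 0.0650 = 6.5% of the progeny.

6.5%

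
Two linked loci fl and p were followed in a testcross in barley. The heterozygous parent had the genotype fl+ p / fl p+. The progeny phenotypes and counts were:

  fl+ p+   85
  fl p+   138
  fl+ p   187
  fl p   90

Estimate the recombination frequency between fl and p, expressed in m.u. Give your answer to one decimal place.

The recombinant classes are fl+ p+ and fl p: 85 + 90 = 175.
Recombination frequency = 175/500 = 0.3500 ≈ 35.0%, i.e. 35.0 m.u.

35.0 m.u.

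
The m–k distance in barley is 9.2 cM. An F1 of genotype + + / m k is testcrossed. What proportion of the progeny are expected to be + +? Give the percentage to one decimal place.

A map distance of 9.2 cM corresponds to a recombination frequency of 0.092.
The F1 is + + / m k, so + + is a parental gamete class with expected frequency (1 − r)/2 = 0.908/2 = 0.4540.
That is 0.4540 = 45.4% of the progeny.

45.4%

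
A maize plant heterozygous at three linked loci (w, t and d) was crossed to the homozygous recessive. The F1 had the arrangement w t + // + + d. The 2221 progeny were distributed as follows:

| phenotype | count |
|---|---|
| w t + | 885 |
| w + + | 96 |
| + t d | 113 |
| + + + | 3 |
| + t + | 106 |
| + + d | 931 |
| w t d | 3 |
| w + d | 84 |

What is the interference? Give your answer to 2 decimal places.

The two rarest classes, w t d and + + +, are the double crossovers. Comparing them with the parentals, only the d allele has switched, so d is the middle locus and the order is t – d – w.
t–d: (209 + 6)/2221 = 0.0968; d–w: (190 + 6)/2221 = 0.0882.
Expected DCO frequency = 0.0968 × 0.0882 ≈ 0.00854; observed = 6/2221 ≈ 0.00270.
Coefficient of coincidence = 0.00270/0.00854 ≈ 0.32; interference = 1 − 0.32 = 0.68.

0.68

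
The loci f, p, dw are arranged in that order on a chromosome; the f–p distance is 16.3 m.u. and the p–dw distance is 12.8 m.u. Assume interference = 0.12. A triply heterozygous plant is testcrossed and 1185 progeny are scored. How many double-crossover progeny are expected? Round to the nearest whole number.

Map distances give recombination frequencies of 0.163 and 0.128 for the two intervals.
With interference 0.12 (so coincidence = 0.88), expected double-crossover frequency = 0.163 × 0.128 × 0.88 = 0.01836.
Expected number = 0.01836 × 1185 = 21.76 ≈ 22.

22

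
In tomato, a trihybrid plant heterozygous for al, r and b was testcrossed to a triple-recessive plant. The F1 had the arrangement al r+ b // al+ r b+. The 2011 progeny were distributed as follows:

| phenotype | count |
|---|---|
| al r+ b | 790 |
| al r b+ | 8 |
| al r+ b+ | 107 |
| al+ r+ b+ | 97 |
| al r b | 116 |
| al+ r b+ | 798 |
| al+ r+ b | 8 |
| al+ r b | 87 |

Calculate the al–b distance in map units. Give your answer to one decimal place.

The two rarest classes, al+ r+ b and al r b+, are the double crossovers. Comparing them with the parentals, only the al allele has switched, so al is the middle locus and the order is r – al – b.
Crossovers in the al–b interval produce the single-crossover classes al r+ b+ and al+ r b (107 + 87 = 194) plus the double crossovers (16).
RF(al–b) = (194 + 16) / 2011 = 210/2011 = 0.1044 → 10.4 map units.

10.4 map units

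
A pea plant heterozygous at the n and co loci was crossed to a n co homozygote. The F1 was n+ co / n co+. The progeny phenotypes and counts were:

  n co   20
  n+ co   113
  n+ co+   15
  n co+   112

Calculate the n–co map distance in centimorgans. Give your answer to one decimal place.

The recombinant classes are n+ co+ and n co: 15 + 20 = 35.
Recombination frequency = 35/260 = 0.1346 ≈ 13.5%, i.e. 13.5 centimorgans.

13.5 centimorgans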